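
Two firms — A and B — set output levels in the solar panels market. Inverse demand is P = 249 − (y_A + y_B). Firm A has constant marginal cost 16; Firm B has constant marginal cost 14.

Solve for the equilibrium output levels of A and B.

Firm A's profit: π = y_A(249 − (y_A + y_B)) − 16y_A.
∂π/∂y_A = 233 − 2y_A − y_B = 0, so y_A = 116.5 − 0.5y_B.
By the same steps for B: y_B = 117.5 − 0.5y_A.
Substituting the second reaction function into the first: y_A = 116.5 − 0.5(117.5 − 0.5y_A), which gives 0.75y_A = 57.75 ⇒ y_A = 77.
Then y_B = 117.5 − 0.5·77 = 79.

77, 79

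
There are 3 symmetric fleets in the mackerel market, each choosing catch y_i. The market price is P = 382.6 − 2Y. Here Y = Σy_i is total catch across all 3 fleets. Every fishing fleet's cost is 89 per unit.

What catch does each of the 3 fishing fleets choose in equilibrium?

36.7

A representative fishing fleet's profit is π_i = y_i(382.6 − 2Y) − 89y_i, with Y = y_i + Σ_{j≠i} y_j.
First-order condition: 293.6 − 4y_i − 2Σ_{j≠i} y_j = 0.
In a symmetric equilibrium every fishing fleet chooses the same y, so Σ_{j≠i} y_j = 2y. The condition becomes 293.6 − 8y = 0, giving y = 293.6/8 = 36.7.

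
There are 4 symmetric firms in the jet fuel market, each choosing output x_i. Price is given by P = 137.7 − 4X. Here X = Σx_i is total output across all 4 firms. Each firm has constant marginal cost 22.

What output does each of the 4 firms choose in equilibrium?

5.785

A representative firm's profit is π_i = x_i(137.7 − 4X) − 22x_i, with X = x_i + Σ_{j≠i} x_j.
First-order condition: 115.7 − 8x_i − 4Σ_{j≠i} x_j = 0.
With identical firms, set every x_j = x: then 115.7 − 8x − 12x = 0, i.e. x = 115.7/20 = 5.785.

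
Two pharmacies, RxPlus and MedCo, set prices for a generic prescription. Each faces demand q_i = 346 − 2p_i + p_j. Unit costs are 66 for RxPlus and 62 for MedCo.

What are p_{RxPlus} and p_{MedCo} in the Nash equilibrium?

RxPlus's profit: π = (p_{RxPlus} − 66)(346 − 2p_{RxPlus} + p_{MedCo}).
∂π/∂p_{RxPlus} = 478 − 4p_{RxPlus} + p_{MedCo} = 0 ⇒ p_{RxPlus} = 119.5 + 0.25p_{MedCo}.
Similarly p_{MedCo} = 117.5 + 0.25p_{RxPlus}.
Solving the two reaction functions simultaneously: (1 − (0.25)(0.25))p_{RxPlus} = 119.5 + 0.25·117.5, so 0.9375p_{RxPlus} = 148.875 and p_{RxPlus} = 158.8.
Then p_{MedCo} = 117.5 + 0.25·158.8 = 157.2.

158.8, 157.2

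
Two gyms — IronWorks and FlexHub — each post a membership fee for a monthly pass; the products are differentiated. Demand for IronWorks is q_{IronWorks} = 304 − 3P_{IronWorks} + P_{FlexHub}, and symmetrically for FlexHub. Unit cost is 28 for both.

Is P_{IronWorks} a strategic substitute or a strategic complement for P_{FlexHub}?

strategic complements

IronWorks's profit: π = (P_{IronWorks} − 28)(304 − 3P_{IronWorks} + P_{FlexHub}).
∂π/∂P_{IronWorks} = 388 − 6P_{IronWorks} + P_{FlexHub} = 0 ⇒ P_{IronWorks} = 194/3 + (1/6)P_{FlexHub}.
The best-response slope dP_{IronWorks}/dP_{FlexHub} = 1/6 > 0: the reaction function is upward-sloping, so the choices are strategic complements.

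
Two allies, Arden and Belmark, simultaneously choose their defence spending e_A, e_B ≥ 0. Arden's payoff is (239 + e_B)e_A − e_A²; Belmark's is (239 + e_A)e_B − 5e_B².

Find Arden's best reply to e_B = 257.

248

Expanding Arden's payoff: 239e_A + e_Be_A − e_A².
∂π/∂e_A = 239 + e_B − 2e_A = 0, so e_A = 119.5 + 0.5e_B.
At e_B = 257: e_A = 119.5 + 0.5·257 = 248.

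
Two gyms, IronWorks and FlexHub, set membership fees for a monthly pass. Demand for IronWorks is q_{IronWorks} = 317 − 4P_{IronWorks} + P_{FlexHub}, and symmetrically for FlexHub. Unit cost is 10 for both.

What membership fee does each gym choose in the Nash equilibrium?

51

IronWorks's profit: π = (P_{IronWorks} − 10)(317 − 4P_{IronWorks} + P_{FlexHub}).
∂π/∂P_{IronWorks} = 357 − 8P_{IronWorks} + P_{FlexHub} = 0 ⇒ P_{IronWorks} = 44.625 + 0.125P_{FlexHub}.
The game is symmetric, so in equilibrium P_{FlexHub} = P_{IronWorks}: the reaction function gives 0.875P_{IronWorks} = 44.625, hence P_{IronWorks} = 51.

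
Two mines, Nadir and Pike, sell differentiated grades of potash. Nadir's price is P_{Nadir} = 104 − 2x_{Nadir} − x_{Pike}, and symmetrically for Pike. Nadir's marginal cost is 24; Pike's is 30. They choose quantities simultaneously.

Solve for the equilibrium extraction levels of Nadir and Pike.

Mine Nadir's profit: π = x_{Nadir}(104 − 2x_{Nadir} − x_{Pike}) − 24x_{Nadir}.
∂π/∂x_{Nadir} = 80 − 4x_{Nadir} − x_{Pike} = 0 ⇒ x_{Nadir} = 20 − 0.25x_{Pike}.
Similarly x_{Pike} = 18.5 − 0.25x_{Nadir}.
Substituting the second reaction function into the first: x_{Nadir} = 20 − 0.25(18.5 − 0.25x_{Nadir}), which gives 0.9375x_{Nadir} = 15.375 ⇒ x_{Nadir} = 16.4.
Then x_{Pike} = 18.5 − 0.25·16.4 = 14.4.

16.4, 14.4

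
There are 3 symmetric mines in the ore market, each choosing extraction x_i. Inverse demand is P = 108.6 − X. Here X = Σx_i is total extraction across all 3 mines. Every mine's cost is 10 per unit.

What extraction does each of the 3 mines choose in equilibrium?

24.65

A representative mine's profit is π_i = x_i(108.6 − X) − 10x_i, with X = x_i + Σ_{j≠i} x_j.
First-order condition: 98.6 − 2x_i − Σ_{j≠i} x_j = 0.
With identical mines, set every x_j = x: then 98.6 − 2x − 2x = 0, i.e. x = 98.6/4 = 24.65.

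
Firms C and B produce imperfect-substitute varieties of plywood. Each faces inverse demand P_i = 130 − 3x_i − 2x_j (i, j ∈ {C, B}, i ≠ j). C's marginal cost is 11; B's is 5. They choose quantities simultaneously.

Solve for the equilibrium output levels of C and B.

14.5, 16

Firm C's profit: π = x_C(130 − 3x_C − 2x_B) − 11x_C.
∂π/∂x_C = 119 − 6x_C − 2x_B = 0 ⇒ x_C = 119/6 − (1/3)x_B.
Similarly x_B = 125/6 − (1/3)x_C.
Plugging x_B into C's best response: x_C = 119/6 − (1/3)(125/6 − (1/3)x_C) ⇒ (8/9)x_C = 116/9, so x_C = 14.5.
Then x_B = 125/6 − (1/3)·14.5 = 16.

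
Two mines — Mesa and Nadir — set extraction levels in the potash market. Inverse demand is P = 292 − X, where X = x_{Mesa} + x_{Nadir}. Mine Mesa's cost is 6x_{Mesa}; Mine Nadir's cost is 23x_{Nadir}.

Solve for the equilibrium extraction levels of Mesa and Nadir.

Mine Mesa's profit: π = x_{Mesa}(292 − (x_{Mesa} + x_{Nadir})) − 6x_{Mesa}.
∂π/∂x_{Mesa} = 286 − 2x_{Mesa} − x_{Nadir} = 0, so x_{Mesa} = 143 − 0.5x_{Nadir}.
By the same steps for Nadir: x_{Nadir} = 134.5 − 0.5x_{Mesa}.
Plugging x_{Nadir} into Mesa's best response: x_{Mesa} = 143 − 0.5(134.5 − 0.5x_{Mesa}) ⇒ 0.75x_{Mesa} = 75.75, so x_{Mesa} = 101.
Then x_{Nadir} = 134.5 − 0.5·101 = 84.

101, 84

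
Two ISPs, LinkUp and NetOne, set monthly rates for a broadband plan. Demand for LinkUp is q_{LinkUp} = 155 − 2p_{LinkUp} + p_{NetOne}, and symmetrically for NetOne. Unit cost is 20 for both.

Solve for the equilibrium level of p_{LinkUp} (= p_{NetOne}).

LinkUp's profit: π = (p_{LinkUp} − 20)(155 − 2p_{LinkUp} + p_{NetOne}).
∂π/∂p_{LinkUp} = 195 − 4p_{LinkUp} + p_{NetOne} = 0 ⇒ p_{LinkUp} = 48.75 + 0.25p_{NetOne}.
By symmetry p_{NetOne} = p_{LinkUp}; substituting into the reaction function, 0.75p_{LinkUp} = 48.75 and p_{LinkUp} = 65.

65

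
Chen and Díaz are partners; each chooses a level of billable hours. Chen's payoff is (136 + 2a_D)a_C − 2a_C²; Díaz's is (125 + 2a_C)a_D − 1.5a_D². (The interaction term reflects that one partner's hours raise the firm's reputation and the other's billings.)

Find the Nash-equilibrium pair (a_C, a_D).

82.25, 96.5

Expanding Chen's payoff: 136a_C + 2a_Da_C − 2a_C².
∂π/∂a_C = 136 + 2a_D − 4a_C = 0, so a_C = 34 + 0.5a_D.
Likewise for Díaz: a_D = 125/3 + (2/3)a_C.
Solving the two reaction functions simultaneously: (1 − (0.5)(2/3))a_C = 34 + 0.5·(125/3), so (2/3)a_C = 329/6 and a_C = 82.25.
Then a_D = 125/3 + (2/3)·82.25 = 96.5.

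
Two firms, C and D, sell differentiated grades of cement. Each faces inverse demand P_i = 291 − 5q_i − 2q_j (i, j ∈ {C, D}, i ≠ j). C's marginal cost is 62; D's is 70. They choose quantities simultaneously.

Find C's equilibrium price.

158.25

Firm C's profit: π = q_C(291 − 5q_C − 2q_D) − 62q_C.
∂π/∂q_C = 229 − 10q_C − 2q_D = 0 ⇒ q_C = 22.9 − 0.2q_D.
Similarly q_D = 22.1 − 0.2q_C.
Substituting the second reaction function into the first: q_C = 22.9 − 0.2(22.1 − 0.2q_C), which gives 0.96q_C = 18.48 ⇒ q_C = 19.25.
Then q_D = 22.1 − 0.2·19.25 = 18.25.
P_C = 291 − 5·19.25 − 2·18.25 = 158.25.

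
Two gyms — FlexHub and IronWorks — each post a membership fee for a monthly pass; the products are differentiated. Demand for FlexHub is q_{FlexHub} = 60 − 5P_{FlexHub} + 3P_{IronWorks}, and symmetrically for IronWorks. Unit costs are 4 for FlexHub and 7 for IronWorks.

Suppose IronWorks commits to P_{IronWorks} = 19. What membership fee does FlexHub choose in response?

FlexHub's profit: π = (P_{FlexHub} − 4)(60 − 5P_{FlexHub} + 3P_{IronWorks}).
∂π/∂P_{FlexHub} = 80 − 10P_{FlexHub} + 3P_{IronWorks} = 0 ⇒ P_{FlexHub} = 8 + 0.3P_{IronWorks}.
At P_{IronWorks} = 19: P_{FlexHub} = 8 + 0.3·19 = 13.7.

13.7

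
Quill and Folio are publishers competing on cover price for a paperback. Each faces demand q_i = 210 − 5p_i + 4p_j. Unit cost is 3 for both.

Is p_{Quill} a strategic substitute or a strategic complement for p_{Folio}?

strategic complements

Quill's profit: π = (p_{Quill} − 3)(210 − 5p_{Quill} + 4p_{Folio}).
∂π/∂p_{Quill} = 225 − 10p_{Quill} + 4p_{Folio} = 0 ⇒ p_{Quill} = 22.5 + 0.4p_{Folio}.
The best-response slope dp_{Quill}/dp_{Folio} = 0.4 > 0: the reaction function is upward-sloping, so the choices are strategic complements.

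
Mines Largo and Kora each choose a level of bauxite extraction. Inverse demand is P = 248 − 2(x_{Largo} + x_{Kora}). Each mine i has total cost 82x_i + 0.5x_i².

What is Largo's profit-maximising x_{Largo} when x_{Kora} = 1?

32.8

Mine Largo's profit: π = x_{Largo}(248 − 2(x_{Largo} + x_{Kora})) − 82x_{Largo} − 0.5x_{Largo}².
∂π/∂x_{Largo} = 166 − 5x_{Largo} − 2x_{Kora} = 0, so x_{Largo} = 33.2 − 0.4x_{Kora}.
At x_{Kora} = 1: x_{Largo} = 33.2 − 0.4·1 = 32.8.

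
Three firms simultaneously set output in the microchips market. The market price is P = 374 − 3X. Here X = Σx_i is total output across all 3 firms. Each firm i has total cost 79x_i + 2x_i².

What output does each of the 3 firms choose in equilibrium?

A representative firm's profit is π_i = x_i(374 − 3X) − 79x_i − 2x_i², with X = x_i + Σ_{j≠i} x_j.
First-order condition: 295 − 10x_i − 3Σ_{j≠i} x_j = 0.
With identical firms, set every x_j = x: then 295 − 10x − 6x = 0, i.e. x = 295/16 = 18.4375.

18.4375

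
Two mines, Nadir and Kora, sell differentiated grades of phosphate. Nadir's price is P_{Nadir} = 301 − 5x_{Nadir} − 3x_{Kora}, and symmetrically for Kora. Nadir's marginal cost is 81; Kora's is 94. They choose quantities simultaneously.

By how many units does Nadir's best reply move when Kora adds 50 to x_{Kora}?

Mine Nadir's profit: π = x_{Nadir}(301 − 5x_{Nadir} − 3x_{Kora}) − 81x_{Nadir}.
∂π/∂x_{Nadir} = 220 − 10x_{Nadir} − 3x_{Kora} = 0 ⇒ x_{Nadir} = 22 − 0.3x_{Kora}.
The reaction-function slope is −0.3, so a 50-unit rise in x_{Kora} moves x_{Nadir} by −0.3 × 50 = −15. Nadir's best response falls — the actions are strategic substitutes.

-15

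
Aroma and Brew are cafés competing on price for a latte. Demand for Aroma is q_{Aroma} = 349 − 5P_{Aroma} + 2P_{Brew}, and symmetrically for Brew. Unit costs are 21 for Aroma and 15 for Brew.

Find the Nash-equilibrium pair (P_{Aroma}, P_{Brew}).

56.125, 53.625

Aroma's profit: π = (P_{Aroma} − 21)(349 − 5P_{Aroma} + 2P_{Brew}).
∂π/∂P_{Aroma} = 454 − 10P_{Aroma} + 2P_{Brew} = 0 ⇒ P_{Aroma} = 45.4 + 0.2P_{Brew}.
Similarly P_{Brew} = 42.4 + 0.2P_{Aroma}.
Substituting the second reaction function into the first: P_{Aroma} = 45.4 + 0.2(42.4 + 0.2P_{Aroma}), which gives 0.96P_{Aroma} = 53.88 ⇒ P_{Aroma} = 56.125.
Then P_{Brew} = 42.4 + 0.2·56.125 = 53.625.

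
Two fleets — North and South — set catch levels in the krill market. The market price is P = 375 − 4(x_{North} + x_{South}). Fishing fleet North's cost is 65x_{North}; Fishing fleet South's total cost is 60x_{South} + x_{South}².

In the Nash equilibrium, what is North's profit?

3306.25

Fishing fleet North's profit: π = x_{North}(375 − 4(x_{North} + x_{South})) − 65x_{North}.
∂π/∂x_{North} = 310 − 8x_{North} − 4x_{South} = 0, so x_{North} = 38.75 − 0.5x_{South}.
For South: ∂π/∂x_{South} = 315 − 10x_{South} − 4x_{North} = 0 ⇒ x_{South} = 31.5 − 0.4x_{North}.
Substituting the second reaction function into the first: x_{North} = 38.75 − 0.5(31.5 − 0.4x_{North}), which gives 0.8x_{North} = 23 ⇒ x_{North} = 28.75.
Then x_{South} = 31.5 − 0.4·28.75 = 20.
Price P = 375 − 4·48.75 = 180.
North's profit: (180 − 65)·28.75 = 3306.25.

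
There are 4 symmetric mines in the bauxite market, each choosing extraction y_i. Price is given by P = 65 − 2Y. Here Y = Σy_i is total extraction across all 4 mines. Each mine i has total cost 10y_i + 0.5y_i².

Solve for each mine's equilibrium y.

5

A representative mine's profit is π_i = y_i(65 − 2Y) − 10y_i − 0.5y_i², with Y = y_i + Σ_{j≠i} y_j.
First-order condition: 55 − 5y_i − 2Σ_{j≠i} y_j = 0.
Imposing symmetry (y_j = y for all j) turns Σ_{j≠i} y_j into 3y, so 55 = 11y and y = 5.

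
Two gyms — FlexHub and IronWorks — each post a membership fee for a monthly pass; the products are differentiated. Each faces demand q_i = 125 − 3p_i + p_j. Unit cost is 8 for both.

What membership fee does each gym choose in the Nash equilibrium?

29.8

FlexHub's profit: π = (p_{FlexHub} − 8)(125 − 3p_{FlexHub} + p_{IronWorks}).
∂π/∂p_{FlexHub} = 149 − 6p_{FlexHub} + p_{IronWorks} = 0 ⇒ p_{FlexHub} = 149/6 + (1/6)p_{IronWorks}.
Setting p_{FlexHub} = p_{IronWorks} in the reaction function: p_{FlexHub} = 149/6 + (1/6)p_{FlexHub}, so p_{FlexHub} = (149/6) / (5/6) = 29.8.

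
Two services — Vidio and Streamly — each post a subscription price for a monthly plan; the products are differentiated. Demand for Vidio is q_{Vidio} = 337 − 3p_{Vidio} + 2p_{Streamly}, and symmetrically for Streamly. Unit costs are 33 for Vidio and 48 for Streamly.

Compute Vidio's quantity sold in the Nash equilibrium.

Vidio's profit: π = (p_{Vidio} − 33)(337 − 3p_{Vidio} + 2p_{Streamly}).
∂π/∂p_{Vidio} = 436 − 6p_{Vidio} + 2p_{Streamly} = 0 ⇒ p_{Vidio} = 218/3 + (1/3)p_{Streamly}.
Similarly p_{Streamly} = 481/6 + (1/3)p_{Vidio}.
Substituting the second reaction function into the first: p_{Vidio} = 218/3 + (1/3)(481/6 + (1/3)p_{Vidio}), which gives (8/9)p_{Vidio} = 1789/18 ⇒ p_{Vidio} = 111.8125.
Then p_{Streamly} = 481/6 + (1/3)·111.8125 = 117.4375.
q_{Vidio} = 337 − 3·111.8125 + 2·117.4375 = 236.4375.

236.4375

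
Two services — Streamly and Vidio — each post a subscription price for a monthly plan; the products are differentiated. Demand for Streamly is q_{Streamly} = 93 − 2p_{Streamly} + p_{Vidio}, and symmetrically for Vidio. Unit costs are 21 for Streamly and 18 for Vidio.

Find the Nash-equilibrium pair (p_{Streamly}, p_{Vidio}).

44.6, 43.4

Streamly's profit: π = (p_{Streamly} − 21)(93 − 2p_{Streamly} + p_{Vidio}).
∂π/∂p_{Streamly} = 135 − 4p_{Streamly} + p_{Vidio} = 0 ⇒ p_{Streamly} = 33.75 + 0.25p_{Vidio}.
Similarly p_{Vidio} = 32.25 + 0.25p_{Streamly}.
Substituting the second reaction function into the first: p_{Streamly} = 33.75 + 0.25(32.25 + 0.25p_{Streamly}), which gives 0.9375p_{Streamly} = 41.8125 ⇒ p_{Streamly} = 44.6.
Then p_{Vidio} = 32.25 + 0.25·44.6 = 43.4.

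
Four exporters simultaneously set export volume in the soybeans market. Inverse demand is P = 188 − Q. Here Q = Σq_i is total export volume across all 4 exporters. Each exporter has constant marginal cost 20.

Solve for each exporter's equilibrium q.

33.6

A representative exporter's profit is π_i = q_i(188 − Q) − 20q_i, with Q = q_i + Σ_{j≠i} q_j.
First-order condition: 168 − 2q_i − Σ_{j≠i} q_j = 0.
Imposing symmetry (q_j = q for all j) turns Σ_{j≠i} q_j into 3q, so 168 = 5q and q = 33.6.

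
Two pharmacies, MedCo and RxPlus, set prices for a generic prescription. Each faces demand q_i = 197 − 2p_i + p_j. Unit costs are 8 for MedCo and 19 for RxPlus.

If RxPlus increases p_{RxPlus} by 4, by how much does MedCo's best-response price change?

1

MedCo's profit: π = (p_{MedCo} − 8)(197 − 2p_{MedCo} + p_{RxPlus}).
∂π/∂p_{MedCo} = 213 − 4p_{MedCo} + p_{RxPlus} = 0 ⇒ p_{MedCo} = 53.25 + 0.25p_{RxPlus}.
The reaction-function slope is 0.25, so a 4-unit rise in p_{RxPlus} moves p_{MedCo} by 0.25 × 4 = 1. MedCo's best response rises — the actions are strategic complements.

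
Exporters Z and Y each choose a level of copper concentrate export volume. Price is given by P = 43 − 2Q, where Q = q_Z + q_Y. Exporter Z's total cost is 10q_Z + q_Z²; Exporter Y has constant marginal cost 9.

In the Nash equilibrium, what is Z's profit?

30.72

Exporter Z's profit: π = q_Z(43 − 2(q_Z + q_Y)) − 10q_Z − q_Z².
∂π/∂q_Z = 33 − 6q_Z − 2q_Y = 0, so q_Z = 5.5 − (1/3)q_Y.
For Y: ∂π/∂q_Y = 34 − 4q_Y − 2q_Z = 0 ⇒ q_Y = 8.5 − 0.5q_Z.
Substituting the second reaction function into the first: q_Z = 5.5 − (1/3)(8.5 − 0.5q_Z), which gives (5/6)q_Z = 8/3 ⇒ q_Z = 3.2.
Then q_Y = 8.5 − 0.5·3.2 = 6.9.
Price P = 43 − 2·10.1 = 22.8.
Z's profit: (22.8 − 10)·3.2 − (3.2)² = 30.72.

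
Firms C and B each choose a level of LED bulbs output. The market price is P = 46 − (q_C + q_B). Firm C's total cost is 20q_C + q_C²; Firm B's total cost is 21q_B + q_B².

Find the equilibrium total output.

Firm C's profit: π = q_C(46 − (q_C + q_B)) − 20q_C − q_C².
∂π/∂q_C = 26 − 4q_C − q_B = 0, so q_C = 6.5 − 0.25q_B.
By the same steps for B: q_B = 6.25 − 0.25q_C.
Plugging q_B into C's best response: q_C = 6.5 − 0.25(6.25 − 0.25q_C) ⇒ 0.9375q_C = 4.9375, so q_C = 79/15.
Then q_B = 6.25 − 0.25·(79/15) = 74/15.
Total output: 79/15 + 74/15 = 10.2.

10.2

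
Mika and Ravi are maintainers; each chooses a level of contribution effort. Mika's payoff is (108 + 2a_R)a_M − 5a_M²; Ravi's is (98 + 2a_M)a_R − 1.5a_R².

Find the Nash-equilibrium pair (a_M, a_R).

Expanding Mika's payoff: 108a_M + 2a_Ra_M − 5a_M².
∂π/∂a_M = 108 + 2a_R − 10a_M = 0, so a_M = 10.8 + 0.2a_R.
Likewise for Ravi: a_R = 98/3 + (2/3)a_M.
Substituting the second reaction function into the first: a_M = 10.8 + 0.2(98/3 + (2/3)a_M), which gives (13/15)a_M = 52/3 ⇒ a_M = 20.
Then a_R = 98/3 + (2/3)·20 = 46.

20, 46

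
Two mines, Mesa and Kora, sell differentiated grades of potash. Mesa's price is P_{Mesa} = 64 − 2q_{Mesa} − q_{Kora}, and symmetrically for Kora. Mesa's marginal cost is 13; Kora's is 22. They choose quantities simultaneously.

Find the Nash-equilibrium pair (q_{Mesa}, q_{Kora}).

Mine Mesa's profit: π = q_{Mesa}(64 − 2q_{Mesa} − q_{Kora}) − 13q_{Mesa}.
∂π/∂q_{Mesa} = 51 − 4q_{Mesa} − q_{Kora} = 0 ⇒ q_{Mesa} = 12.75 − 0.25q_{Kora}.
Similarly q_{Kora} = 10.5 − 0.25q_{Mesa}.
Substituting the second reaction function into the first: q_{Mesa} = 12.75 − 0.25(10.5 − 0.25q_{Mesa}), which gives 0.9375q_{Mesa} = 10.125 ⇒ q_{Mesa} = 10.8.
Then q_{Kora} = 10.5 − 0.25·10.8 = 7.8.

10.8, 7.8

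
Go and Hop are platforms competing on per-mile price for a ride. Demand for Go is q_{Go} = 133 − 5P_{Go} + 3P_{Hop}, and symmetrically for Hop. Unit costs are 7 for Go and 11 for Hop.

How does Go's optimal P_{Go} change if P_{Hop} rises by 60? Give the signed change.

18

Go's profit: π = (P_{Go} − 7)(133 − 5P_{Go} + 3P_{Hop}).
∂π/∂P_{Go} = 168 − 10P_{Go} + 3P_{Hop} = 0 ⇒ P_{Go} = 16.8 + 0.3P_{Hop}.
The reaction-function slope is 0.3, so a 60-unit rise in P_{Hop} moves P_{Go} by 0.3 × 60 = 18. Go's best response rises — the actions are strategic complements.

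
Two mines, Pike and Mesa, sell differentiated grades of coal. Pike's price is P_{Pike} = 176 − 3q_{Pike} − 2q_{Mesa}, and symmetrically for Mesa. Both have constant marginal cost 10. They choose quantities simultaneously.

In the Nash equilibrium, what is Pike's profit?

1291.6875

Mine Pike's profit: π = q_{Pike}(176 − 3q_{Pike} − 2q_{Mesa}) − 10q_{Pike}.
∂π/∂q_{Pike} = 166 − 6q_{Pike} − 2q_{Mesa} = 0 ⇒ q_{Pike} = 83/3 − (1/3)q_{Mesa}.
Setting q_{Pike} = q_{Mesa} in the reaction function: q_{Pike} = 83/3 − (1/3)q_{Pike}, so q_{Pike} = (83/3) / (4/3) = 20.75.
P_{Pike} = 176 − 3·20.75 − 2·20.75 = 72.25.
Profit = (72.25 − 10)·20.75 = 1291.6875.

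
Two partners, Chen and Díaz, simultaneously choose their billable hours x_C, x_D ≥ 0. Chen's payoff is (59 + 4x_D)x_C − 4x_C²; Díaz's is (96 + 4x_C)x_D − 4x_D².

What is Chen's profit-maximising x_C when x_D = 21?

Expanding Chen's payoff: 59x_C + 4x_Dx_C − 4x_C².
∂π/∂x_C = 59 + 4x_D − 8x_C = 0, so x_C = 7.375 + 0.5x_D.
At x_D = 21: x_C = 7.375 + 0.5·21 = 17.875.

17.875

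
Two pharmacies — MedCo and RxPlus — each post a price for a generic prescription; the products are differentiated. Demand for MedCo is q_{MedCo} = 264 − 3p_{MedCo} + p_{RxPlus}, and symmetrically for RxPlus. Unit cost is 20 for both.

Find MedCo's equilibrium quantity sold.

134.4

MedCo's profit: π = (p_{MedCo} − 20)(264 − 3p_{MedCo} + p_{RxPlus}).
∂π/∂p_{MedCo} = 324 − 6p_{MedCo} + p_{RxPlus} = 0 ⇒ p_{MedCo} = 54 + (1/6)p_{RxPlus}.
The game is symmetric, so in equilibrium p_{RxPlus} = p_{MedCo}: the reaction function gives (5/6)p_{MedCo} = 54, hence p_{MedCo} = 64.8.
q_{MedCo} = 264 − 3·64.8 + 64.8 = 134.4.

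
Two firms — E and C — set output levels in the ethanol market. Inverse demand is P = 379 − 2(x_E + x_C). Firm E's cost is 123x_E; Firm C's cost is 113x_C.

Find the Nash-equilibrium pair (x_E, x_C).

Firm E's profit: π = x_E(379 − 2(x_E + x_C)) − 123x_E.
∂π/∂x_E = 256 − 4x_E − 2x_C = 0, so x_E = 64 − 0.5x_C.
By the same steps for C: x_C = 66.5 − 0.5x_E.
Substituting the second reaction function into the first: x_E = 64 − 0.5(66.5 − 0.5x_E), which gives 0.75x_E = 30.75 ⇒ x_E = 41.
Then x_C = 66.5 − 0.5·41 = 46.

41, 46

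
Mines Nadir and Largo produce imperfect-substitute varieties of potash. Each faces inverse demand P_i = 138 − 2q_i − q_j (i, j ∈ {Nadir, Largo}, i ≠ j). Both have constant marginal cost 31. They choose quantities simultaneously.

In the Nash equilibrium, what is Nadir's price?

Mine Nadir's profit: π = q_{Nadir}(138 − 2q_{Nadir} − q_{Largo}) − 31q_{Nadir}.
∂π/∂q_{Nadir} = 107 − 4q_{Nadir} − q_{Largo} = 0 ⇒ q_{Nadir} = 26.75 − 0.25q_{Largo}.
By symmetry q_{Largo} = q_{Nadir}; substituting into the reaction function, 1.25q_{Nadir} = 26.75 and q_{Nadir} = 21.4.
P_{Nadir} = 138 − 2·21.4 − 21.4 = 73.8.

73.8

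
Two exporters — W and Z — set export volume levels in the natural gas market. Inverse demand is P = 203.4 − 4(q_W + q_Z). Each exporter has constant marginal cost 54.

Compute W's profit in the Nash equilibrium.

620.01

Exporter W's profit: π = q_W(203.4 − 4(q_W + q_Z)) − 54q_W.
∂π/∂q_W = 149.4 − 8q_W − 4q_Z = 0, so q_W = 18.675 − 0.5q_Z.
The game is symmetric, so in equilibrium q_Z = q_W: the reaction function gives 1.5q_W = 18.675, hence q_W = 12.45.
Price P = 203.4 − 4·24.9 = 103.8.
W's profit: (103.8 − 54)·12.45 = 620.01.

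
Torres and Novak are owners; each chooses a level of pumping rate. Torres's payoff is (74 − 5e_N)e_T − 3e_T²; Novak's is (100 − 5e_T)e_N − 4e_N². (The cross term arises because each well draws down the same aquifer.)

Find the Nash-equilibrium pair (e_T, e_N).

4, 10

Expanding Torres's payoff: 74e_T − 5e_Ne_T − 3e_T².
∂π/∂e_T = 74 − 5e_N − 6e_T = 0, so e_T = 37/3 − (5/6)e_N.
Likewise for Novak: e_N = 12.5 − 0.625e_T.
Substituting the second reaction function into the first: e_T = 37/3 − (5/6)(12.5 − 0.625e_T), which gives (23/48)e_T = 23/12 ⇒ e_T = 4.
Then e_N = 12.5 − 0.625·4 = 10.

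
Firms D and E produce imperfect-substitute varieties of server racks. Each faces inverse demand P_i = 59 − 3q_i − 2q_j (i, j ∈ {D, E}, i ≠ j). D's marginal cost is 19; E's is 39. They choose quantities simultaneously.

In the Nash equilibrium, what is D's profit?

Firm D's profit: π = q_D(59 − 3q_D − 2q_E) − 19q_D.
∂π/∂q_D = 40 − 6q_D − 2q_E = 0 ⇒ q_D = 20/3 − (1/3)q_E.
Similarly q_E = 10/3 − (1/3)q_D.
Substituting the second reaction function into the first: q_D = 20/3 − (1/3)(10/3 − (1/3)q_D), which gives (8/9)q_D = 50/9 ⇒ q_D = 6.25.
Then q_E = 10/3 − (1/3)·6.25 = 1.25.
P_D = 59 − 3·6.25 − 2·1.25 = 37.75.
Profit = (37.75 − 19)·6.25 = 117.1875.

117.1875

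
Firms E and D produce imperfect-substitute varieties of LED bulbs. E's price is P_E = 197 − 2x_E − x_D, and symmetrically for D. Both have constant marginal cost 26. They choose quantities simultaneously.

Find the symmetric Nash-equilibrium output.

34.2

Firm E's profit: π = x_E(197 − 2x_E − x_D) − 26x_E.
∂π/∂x_E = 171 − 4x_E − x_D = 0 ⇒ x_E = 42.75 − 0.25x_D.
The game is symmetric, so in equilibrium x_D = x_E: the reaction function gives 1.25x_E = 42.75, hence x_E = 34.2.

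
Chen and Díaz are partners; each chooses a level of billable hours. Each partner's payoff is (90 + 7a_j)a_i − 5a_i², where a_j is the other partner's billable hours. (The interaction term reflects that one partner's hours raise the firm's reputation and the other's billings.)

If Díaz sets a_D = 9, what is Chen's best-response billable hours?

Chen's payoff is (90 + 7a_D)a_C − 5a_C².
∂π/∂a_C = 90 + 7a_D − 10a_C = 0, so a_C = 9 + 0.7a_D.
At a_D = 9: a_C = 9 + 0.7·9 = 15.3.

15.3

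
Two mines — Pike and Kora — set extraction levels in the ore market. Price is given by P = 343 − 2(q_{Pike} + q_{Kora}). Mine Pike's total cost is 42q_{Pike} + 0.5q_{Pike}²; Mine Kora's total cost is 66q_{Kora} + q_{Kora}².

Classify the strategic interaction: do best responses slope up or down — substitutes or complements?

strategic substitutes

Mine Pike's profit: π = q_{Pike}(343 − 2(q_{Pike} + q_{Kora})) − 42q_{Pike} − 0.5q_{Pike}².
∂π/∂q_{Pike} = 301 − 5q_{Pike} − 2q_{Kora} = 0, so q_{Pike} = 60.2 − 0.4q_{Kora}.
The best-response slope dq_{Pike}/dq_{Kora} = −0.4 < 0: the reaction function is downward-sloping, so the choices are strategic substitutes.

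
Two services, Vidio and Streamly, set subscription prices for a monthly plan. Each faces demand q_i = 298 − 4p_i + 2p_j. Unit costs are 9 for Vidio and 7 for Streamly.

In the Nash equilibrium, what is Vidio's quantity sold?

185.6

Vidio's profit: π = (p_{Vidio} − 9)(298 − 4p_{Vidio} + 2p_{Streamly}).
∂π/∂p_{Vidio} = 334 − 8p_{Vidio} + 2p_{Streamly} = 0 ⇒ p_{Vidio} = 41.75 + 0.25p_{Streamly}.
Similarly p_{Streamly} = 40.75 + 0.25p_{Vidio}.
Substituting the second reaction function into the first: p_{Vidio} = 41.75 + 0.25(40.75 + 0.25p_{Vidio}), which gives 0.9375p_{Vidio} = 51.9375 ⇒ p_{Vidio} = 55.4.
Then p_{Streamly} = 40.75 + 0.25·55.4 = 54.6.
q_{Vidio} = 298 − 4·55.4 + 2·54.6 = 185.6.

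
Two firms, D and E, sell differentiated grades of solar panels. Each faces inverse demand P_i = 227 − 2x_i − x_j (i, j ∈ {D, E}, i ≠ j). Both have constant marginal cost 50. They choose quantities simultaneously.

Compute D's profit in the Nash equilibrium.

2506.32

Firm D's profit: π = x_D(227 − 2x_D − x_E) − 50x_D.
∂π/∂x_D = 177 − 4x_D − x_E = 0 ⇒ x_D = 44.25 − 0.25x_E.
Setting x_D = x_E in the reaction function: x_D = 44.25 − 0.25x_D, so x_D = 44.25 / 1.25 = 35.4.
P_D = 227 − 2·35.4 − 35.4 = 120.8.
Profit = (120.8 − 50)·35.4 = 2506.32.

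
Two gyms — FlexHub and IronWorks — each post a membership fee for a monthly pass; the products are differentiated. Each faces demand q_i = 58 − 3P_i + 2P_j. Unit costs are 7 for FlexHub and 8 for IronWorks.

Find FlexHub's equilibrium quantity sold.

38.8125

FlexHub's profit: π = (P_{FlexHub} − 7)(58 − 3P_{FlexHub} + 2P_{IronWorks}).
∂π/∂P_{FlexHub} = 79 − 6P_{FlexHub} + 2P_{IronWorks} = 0 ⇒ P_{FlexHub} = 79/6 + (1/3)P_{IronWorks}.
Similarly P_{IronWorks} = 41/3 + (1/3)P_{FlexHub}.
Substituting the second reaction function into the first: P_{FlexHub} = 79/6 + (1/3)(41/3 + (1/3)P_{FlexHub}), which gives (8/9)P_{FlexHub} = 319/18 ⇒ P_{FlexHub} = 19.9375.
Then P_{IronWorks} = 41/3 + (1/3)·19.9375 = 20.3125.
q_{FlexHub} = 58 − 3·19.9375 + 2·20.3125 = 38.8125.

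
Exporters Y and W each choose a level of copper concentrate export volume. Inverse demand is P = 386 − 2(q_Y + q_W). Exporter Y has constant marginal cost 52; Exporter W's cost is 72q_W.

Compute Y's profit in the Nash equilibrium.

Exporter Y's profit: π = q_Y(386 − 2(q_Y + q_W)) − 52q_Y.
∂π/∂q_Y = 334 − 4q_Y − 2q_W = 0, so q_Y = 83.5 − 0.5q_W.
By the same steps for W: q_W = 78.5 − 0.5q_Y.
Plugging q_W into Y's best response: q_Y = 83.5 − 0.5(78.5 − 0.5q_Y) ⇒ 0.75q_Y = 44.25, so q_Y = 59.
Then q_W = 78.5 − 0.5·59 = 49.
Price P = 386 − 2·108 = 170.
Y's profit: (170 − 52)·59 = 6962.

6962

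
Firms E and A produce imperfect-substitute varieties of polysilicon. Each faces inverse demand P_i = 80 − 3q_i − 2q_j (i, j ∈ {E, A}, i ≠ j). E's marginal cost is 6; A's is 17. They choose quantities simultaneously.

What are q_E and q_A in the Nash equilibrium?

9.9375, 7.1875

Firm E's profit: π = q_E(80 − 3q_E − 2q_A) − 6q_E.
∂π/∂q_E = 74 − 6q_E − 2q_A = 0 ⇒ q_E = 37/3 − (1/3)q_A.
Similarly q_A = 10.5 − (1/3)q_E.
Substituting the second reaction function into the first: q_E = 37/3 − (1/3)(10.5 − (1/3)q_E), which gives (8/9)q_E = 53/6 ⇒ q_E = 9.9375.
Then q_A = 10.5 − (1/3)·9.9375 = 7.1875.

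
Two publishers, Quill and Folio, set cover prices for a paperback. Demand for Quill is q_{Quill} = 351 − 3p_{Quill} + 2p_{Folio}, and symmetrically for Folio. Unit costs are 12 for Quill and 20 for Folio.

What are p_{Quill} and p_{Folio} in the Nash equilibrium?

98.25, 101.25

Quill's profit: π = (p_{Quill} − 12)(351 − 3p_{Quill} + 2p_{Folio}).
∂π/∂p_{Quill} = 387 − 6p_{Quill} + 2p_{Folio} = 0 ⇒ p_{Quill} = 64.5 + (1/3)p_{Folio}.
Similarly p_{Folio} = 68.5 + (1/3)p_{Quill}.
Substituting the second reaction function into the first: p_{Quill} = 64.5 + (1/3)(68.5 + (1/3)p_{Quill}), which gives (8/9)p_{Quill} = 262/3 ⇒ p_{Quill} = 98.25.
Then p_{Folio} = 68.5 + (1/3)·98.25 = 101.25.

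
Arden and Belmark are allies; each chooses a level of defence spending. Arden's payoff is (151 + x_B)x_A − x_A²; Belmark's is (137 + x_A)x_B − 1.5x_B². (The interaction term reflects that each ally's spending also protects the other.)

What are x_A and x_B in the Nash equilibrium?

Expanding Arden's payoff: 151x_A + x_Bx_A − x_A².
∂π/∂x_A = 151 + x_B − 2x_A = 0, so x_A = 75.5 + 0.5x_B.
Likewise for Belmark: x_B = 137/3 + (1/3)x_A.
Substituting the second reaction function into the first: x_A = 75.5 + 0.5(137/3 + (1/3)x_A), which gives (5/6)x_A = 295/3 ⇒ x_A = 118.
Then x_B = 137/3 + (1/3)·118 = 85.

118, 85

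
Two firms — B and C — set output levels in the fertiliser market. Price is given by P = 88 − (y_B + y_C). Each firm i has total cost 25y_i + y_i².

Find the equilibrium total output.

25.2

Firm B's profit: π = y_B(88 − (y_B + y_C)) − 25y_B − y_B².
∂π/∂y_B = 63 − 4y_B − y_C = 0, so y_B = 15.75 − 0.25y_C.
The game is symmetric, so in equilibrium y_C = y_B: the reaction function gives 1.25y_B = 15.75, hence y_B = 12.6.
Total output: 12.6 + 12.6 = 25.2.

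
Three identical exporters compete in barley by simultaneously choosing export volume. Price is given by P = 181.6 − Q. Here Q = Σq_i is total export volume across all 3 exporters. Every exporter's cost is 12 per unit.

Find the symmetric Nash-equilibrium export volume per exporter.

A representative exporter's profit is π_i = q_i(181.6 − Q) − 12q_i, with Q = q_i + Σ_{j≠i} q_j.
First-order condition: 169.6 − 2q_i − Σ_{j≠i} q_j = 0.
In a symmetric equilibrium every exporter chooses the same q, so Σ_{j≠i} q_j = 2q. The condition becomes 169.6 − 4q = 0, giving q = 169.6/4 = 42.4.

42.4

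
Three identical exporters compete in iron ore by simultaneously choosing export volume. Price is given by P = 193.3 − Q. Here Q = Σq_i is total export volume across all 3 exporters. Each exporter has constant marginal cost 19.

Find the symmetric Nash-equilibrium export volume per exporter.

43.575

A representative exporter's profit is π_i = q_i(193.3 − Q) − 19q_i, with Q = q_i + Σ_{j≠i} q_j.
First-order condition: 174.3 − 2q_i − Σ_{j≠i} q_j = 0.
In a symmetric equilibrium every exporter chooses the same q, so Σ_{j≠i} q_j = 2q. The condition becomes 174.3 − 4q = 0, giving q = 174.3/4 = 43.575.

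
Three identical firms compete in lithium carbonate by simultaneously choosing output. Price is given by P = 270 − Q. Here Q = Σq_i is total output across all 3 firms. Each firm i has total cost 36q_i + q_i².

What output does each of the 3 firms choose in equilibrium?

39

A representative firm's profit is π_i = q_i(270 − Q) − 36q_i − q_i², with Q = q_i + Σ_{j≠i} q_j.
First-order condition: 234 − 4q_i − Σ_{j≠i} q_j = 0.
Imposing symmetry (q_j = q for all j) turns Σ_{j≠i} q_j into 2q, so 234 = 6q and q = 39.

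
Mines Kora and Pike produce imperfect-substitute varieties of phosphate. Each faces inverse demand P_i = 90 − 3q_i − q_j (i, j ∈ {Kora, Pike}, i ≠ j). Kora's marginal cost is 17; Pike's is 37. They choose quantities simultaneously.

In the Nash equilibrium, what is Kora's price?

Mine Kora's profit: π = q_{Kora}(90 − 3q_{Kora} − q_{Pike}) − 17q_{Kora}.
∂π/∂q_{Kora} = 73 − 6q_{Kora} − q_{Pike} = 0 ⇒ q_{Kora} = 73/6 − (1/6)q_{Pike}.
Similarly q_{Pike} = 53/6 − (1/6)q_{Kora}.
Substituting the second reaction function into the first: q_{Kora} = 73/6 − (1/6)(53/6 − (1/6)q_{Kora}), which gives (35/36)q_{Kora} = 385/36 ⇒ q_{Kora} = 11.
Then q_{Pike} = 53/6 − (1/6)·11 = 7.
P_{Kora} = 90 − 3·11 − 7 = 50.

50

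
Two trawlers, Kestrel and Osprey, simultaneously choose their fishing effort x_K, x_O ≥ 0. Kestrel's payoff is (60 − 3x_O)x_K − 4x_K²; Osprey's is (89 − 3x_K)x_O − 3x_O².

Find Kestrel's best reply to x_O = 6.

Expanding Kestrel's payoff: 60x_K − 3x_Ox_K − 4x_K².
∂π/∂x_K = 60 − 3x_O − 8x_K = 0, so x_K = 7.5 − 0.375x_O.
At x_O = 6: x_K = 7.5 − 0.375·6 = 5.25.

5.25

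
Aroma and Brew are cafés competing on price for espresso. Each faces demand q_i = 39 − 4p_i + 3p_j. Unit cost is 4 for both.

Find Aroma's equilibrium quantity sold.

28

Aroma's profit: π = (p_{Aroma} − 4)(39 − 4p_{Aroma} + 3p_{Brew}).
∂π/∂p_{Aroma} = 55 − 8p_{Aroma} + 3p_{Brew} = 0 ⇒ p_{Aroma} = 6.875 + 0.375p_{Brew}.
Setting p_{Aroma} = p_{Brew} in the reaction function: p_{Aroma} = 6.875 + 0.375p_{Aroma}, so p_{Aroma} = 6.875 / 0.625 = 11.
q_{Aroma} = 39 − 4·11 + 3·11 = 28.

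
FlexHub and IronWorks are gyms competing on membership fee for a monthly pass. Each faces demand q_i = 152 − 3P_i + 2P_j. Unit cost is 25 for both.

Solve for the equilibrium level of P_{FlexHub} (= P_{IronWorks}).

FlexHub's profit: π = (P_{FlexHub} − 25)(152 − 3P_{FlexHub} + 2P_{IronWorks}).
∂π/∂P_{FlexHub} = 227 − 6P_{FlexHub} + 2P_{IronWorks} = 0 ⇒ P_{FlexHub} = 227/6 + (1/3)P_{IronWorks}.
The game is symmetric, so in equilibrium P_{IronWorks} = P_{FlexHub}: the reaction function gives (2/3)P_{FlexHub} = 227/6, hence P_{FlexHub} = 56.75.

56.75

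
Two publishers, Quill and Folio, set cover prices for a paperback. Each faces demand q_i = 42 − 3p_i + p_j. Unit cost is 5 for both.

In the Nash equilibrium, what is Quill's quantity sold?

Quill's profit: π = (p_{Quill} − 5)(42 − 3p_{Quill} + p_{Folio}).
∂π/∂p_{Quill} = 57 − 6p_{Quill} + p_{Folio} = 0 ⇒ p_{Quill} = 9.5 + (1/6)p_{Folio}.
Setting p_{Quill} = p_{Folio} in the reaction function: p_{Quill} = 9.5 + (1/6)p_{Quill}, so p_{Quill} = 9.5 / (5/6) = 11.4.
q_{Quill} = 42 − 3·11.4 + 11.4 = 19.2.

19.2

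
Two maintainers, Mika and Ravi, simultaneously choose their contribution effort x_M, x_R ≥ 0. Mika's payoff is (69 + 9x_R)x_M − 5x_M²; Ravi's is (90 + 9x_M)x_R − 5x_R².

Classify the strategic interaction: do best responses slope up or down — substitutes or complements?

Expanding Mika's payoff: 69x_M + 9x_Rx_M − 5x_M².
∂π/∂x_M = 69 + 9x_R − 10x_M = 0, so x_M = 6.9 + 0.9x_R.
The best-response slope dx_M/dx_R = 0.9 > 0: the reaction function is upward-sloping, so the choices are strategic complements.

strategic complements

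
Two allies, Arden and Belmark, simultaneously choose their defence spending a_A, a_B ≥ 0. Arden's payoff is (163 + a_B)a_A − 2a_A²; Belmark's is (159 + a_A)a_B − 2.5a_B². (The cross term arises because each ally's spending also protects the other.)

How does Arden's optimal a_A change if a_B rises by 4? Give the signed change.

1

Expanding Arden's payoff: 163a_A + a_Ba_A − 2a_A².
∂π/∂a_A = 163 + a_B − 4a_A = 0, so a_A = 40.75 + 0.25a_B.
The reaction-function slope is 0.25, so a 4-unit rise in a_B moves a_A by 0.25 × 4 = 1. Arden's best response rises — the actions are strategic complements.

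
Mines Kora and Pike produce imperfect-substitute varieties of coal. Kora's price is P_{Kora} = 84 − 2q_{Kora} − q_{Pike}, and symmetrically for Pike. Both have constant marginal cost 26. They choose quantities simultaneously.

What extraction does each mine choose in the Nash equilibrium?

Mine Kora's profit: π = q_{Kora}(84 − 2q_{Kora} − q_{Pike}) − 26q_{Kora}.
∂π/∂q_{Kora} = 58 − 4q_{Kora} − q_{Pike} = 0 ⇒ q_{Kora} = 14.5 − 0.25q_{Pike}.
Setting q_{Kora} = q_{Pike} in the reaction function: q_{Kora} = 14.5 − 0.25q_{Kora}, so q_{Kora} = 14.5 / 1.25 = 11.6.

11.6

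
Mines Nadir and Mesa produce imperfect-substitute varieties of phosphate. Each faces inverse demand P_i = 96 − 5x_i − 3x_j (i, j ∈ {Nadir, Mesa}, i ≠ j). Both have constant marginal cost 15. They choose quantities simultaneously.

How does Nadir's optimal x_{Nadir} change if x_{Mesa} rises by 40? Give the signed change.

Mine Nadir's profit: π = x_{Nadir}(96 − 5x_{Nadir} − 3x_{Mesa}) − 15x_{Nadir}.
∂π/∂x_{Nadir} = 81 − 10x_{Nadir} − 3x_{Mesa} = 0 ⇒ x_{Nadir} = 8.1 − 0.3x_{Mesa}.
The reaction-function slope is −0.3, so a 40-unit rise in x_{Mesa} moves x_{Nadir} by −0.3 × 40 = −12. Nadir's best response falls — the actions are strategic substitutes.

-12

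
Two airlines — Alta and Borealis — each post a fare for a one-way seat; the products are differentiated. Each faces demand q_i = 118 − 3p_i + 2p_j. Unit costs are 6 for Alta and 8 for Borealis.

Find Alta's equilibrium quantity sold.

Alta's profit: π = (p_{Alta} − 6)(118 − 3p_{Alta} + 2p_{Borealis}).
∂π/∂p_{Alta} = 136 − 6p_{Alta} + 2p_{Borealis} = 0 ⇒ p_{Alta} = 68/3 + (1/3)p_{Borealis}.
Similarly p_{Borealis} = 71/3 + (1/3)p_{Alta}.
Plugging p_{Borealis} into Alta's best response: p_{Alta} = 68/3 + (1/3)(71/3 + (1/3)p_{Alta}) ⇒ (8/9)p_{Alta} = 275/9, so p_{Alta} = 34.375.
Then p_{Borealis} = 71/3 + (1/3)·34.375 = 35.125.
q_{Alta} = 118 − 3·34.375 + 2·35.125 = 85.125.

85.125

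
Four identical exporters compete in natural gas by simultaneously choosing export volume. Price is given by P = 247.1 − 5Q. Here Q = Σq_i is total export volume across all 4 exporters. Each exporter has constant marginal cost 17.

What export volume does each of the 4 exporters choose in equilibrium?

9.204

A representative exporter's profit is π_i = q_i(247.1 − 5Q) − 17q_i, with Q = q_i + Σ_{j≠i} q_j.
First-order condition: 230.1 − 10q_i − 5Σ_{j≠i} q_j = 0.
Imposing symmetry (q_j = q for all j) turns Σ_{j≠i} q_j into 3q, so 230.1 = 25q and q = 9.204.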